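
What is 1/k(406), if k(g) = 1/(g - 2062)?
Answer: -1656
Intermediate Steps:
k(g) = 1/(-2062 + g)
1/k(406) = 1/(1/(-2062 + 406)) = 1/(1/(-1656)) = 1/(-1/1656) = -1656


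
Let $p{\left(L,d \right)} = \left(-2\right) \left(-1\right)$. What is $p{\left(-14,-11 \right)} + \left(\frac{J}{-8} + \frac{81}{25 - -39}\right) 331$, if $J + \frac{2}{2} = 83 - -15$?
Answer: $- \frac{229917}{64} \approx -3592.5$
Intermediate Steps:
$p{\left(L,d \right)} = 2$
$J = 97$ ($J = -1 + \left(83 - -15\right) = -1 + \left(83 + 15\right) = -1 + 98 = 97$)
$p{\left(-14,-11 \right)} + \left(\frac{J}{-8} + \frac{81}{25 - -39}\right) 331 = 2 + \left(\frac{97}{-8} + \frac{81}{25 - -39}\right) 331 = 2 + \left(97 \left(- \frac{1}{8}\right) + \frac{81}{25 + 39}\right) 331 = 2 + \left(- \frac{97}{8} + \frac{81}{64}\right) 331 = 2 - \frac{230045}{64} = - \frac{229917}{64}$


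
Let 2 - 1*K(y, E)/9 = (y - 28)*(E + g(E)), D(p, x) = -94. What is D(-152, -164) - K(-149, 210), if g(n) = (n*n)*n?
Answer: -14753107642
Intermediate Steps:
g(n) = n³ (g(n) = n²*n = n³)
K(y, E) = 18 - 9*(-28 + y)*(E + E³) (K(y, E) = 18 - 9*(y - 28)*(E + E³) = 18 - 9*(-28 + y)*(E + E³))
D(-152, -164) - K(-149, 210) = -94 - (18 + 252*210 + 252*210³ - 9*210*(-149) - 9*(-149)*210³) = -94 - (18 + 52920 + 252*9261000 + 281610 - 9*(-149)*9261000) = -94 - (18 + 52920 + 2333772000 + 281610 + 12419001000) = -94 - 1*14753107548 = -94 - 14753107548 = -14753107642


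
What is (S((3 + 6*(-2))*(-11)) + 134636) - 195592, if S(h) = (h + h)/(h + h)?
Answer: -60955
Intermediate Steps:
S(h) = 1 (S(h) = (2*h)/((2*h)) = (2*h)*(1/(2*h)) = 1)
(S((3 + 6*(-2))*(-11)) + 134636) - 195592 = (1 + 134636) - 195592 = 134637 - 195592 = -60955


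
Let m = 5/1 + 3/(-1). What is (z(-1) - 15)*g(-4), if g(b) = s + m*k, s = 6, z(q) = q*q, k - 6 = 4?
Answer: -364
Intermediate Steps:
k = 10 (k = 6 + 4 = 10)
m = 2 (m = 5*1 + 3*(-1) = 5 - 3 = 2)
z(q) = q²
g(b) = 26 (g(b) = 6 + 2*10 = 6 + 20 = 26)
(z(-1) - 15)*g(-4) = ((-1)² - 15)*26 = (1 - 15)*26 = -14*26 = -364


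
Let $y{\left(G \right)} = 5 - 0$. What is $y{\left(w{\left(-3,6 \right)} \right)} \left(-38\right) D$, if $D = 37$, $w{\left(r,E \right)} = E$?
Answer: $-7030$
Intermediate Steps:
$y{\left(G \right)} = 5$ ($y{\left(G \right)} = 5 + 0 = 5$)
$y{\left(w{\left(-3,6 \right)} \right)} \left(-38\right) D = 5 \left(-38\right) 37 = \left(-190\right) 37 = -7030$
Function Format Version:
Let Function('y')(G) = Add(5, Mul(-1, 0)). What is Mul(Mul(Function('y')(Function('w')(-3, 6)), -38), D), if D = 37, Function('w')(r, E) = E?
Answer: -7030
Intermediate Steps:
Function('y')(G) = 5 (Function('y')(G) = Add(5, 0) = 5)
Mul(Mul(Function('y')(Function('w')(-3, 6)), -38), D) = Mul(Mul(5, -38), 37) = Mul(-190, 37) = -7030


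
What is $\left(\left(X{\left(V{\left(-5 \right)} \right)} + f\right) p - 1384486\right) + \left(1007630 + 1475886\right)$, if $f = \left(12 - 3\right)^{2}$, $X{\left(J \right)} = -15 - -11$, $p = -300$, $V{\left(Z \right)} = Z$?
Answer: $1075930$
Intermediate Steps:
$X{\left(J \right)} = -4$ ($X{\left(J \right)} = -15 + 11 = -4$)
$f = 81$ ($f = 9^{2} = 81$)
$\left(\left(X{\left(V{\left(-5 \right)} \right)} + f\right) p - 1384486\right) + \left(1007630 + 1475886\right) = \left(\left(-4 + 81\right) \left(-300\right) - 1384486\right) + \left(1007630 + 1475886\right) = \left(77 \left(-300\right) - 1384486\right) + 2483516 = \left(-23100 - 1384486\right) + 2483516 = -1407586 + 2483516 = 1075930$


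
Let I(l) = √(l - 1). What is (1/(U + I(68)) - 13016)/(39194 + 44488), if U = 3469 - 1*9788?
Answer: -519724903423/3341396653308 - √67/3341396653308 ≈ -0.15554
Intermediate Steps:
I(l) = √(-1 + l)
U = -6319 (U = 3469 - 9788 = -6319)
(1/(U + I(68)) - 13016)/(39194 + 44488) = (1/(-6319 + √(-1 + 68)) - 13016)/(39194 + 44488) = (1/(-6319 + √67) - 13016)/83682 = (-13016 + 1/(-6319 + √67))*(1/83682) = -6508/41841 + 1/(83682*(-6319 + √67))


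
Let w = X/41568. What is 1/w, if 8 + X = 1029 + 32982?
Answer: 41568/34003 ≈ 1.2225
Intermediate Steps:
X = 34003 (X = -8 + (1029 + 32982) = -8 + 34011 = 34003)
w = 34003/41568 ≈ 0.81801
1/w = 1/(34003/41568) = 41568/34003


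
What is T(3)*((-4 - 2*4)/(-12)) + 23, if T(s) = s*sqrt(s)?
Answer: 23 + 3*sqrt(3) ≈ 28.196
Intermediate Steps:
T(s) = s**(3/2)
T(3)*((-4 - 2*4)/(-12)) + 23 = 3**(3/2)*((-4 - 2*4)/(-12)) + 23 = (3*sqrt(3))*((-4 - 8)*(-1/12)) + 23 = (3*sqrt(3))*(-12*(-1/12)) + 23 = (3*sqrt(3))*1 + 23 = 3*sqrt(3) + 23 = 23 + 3*sqrt(3)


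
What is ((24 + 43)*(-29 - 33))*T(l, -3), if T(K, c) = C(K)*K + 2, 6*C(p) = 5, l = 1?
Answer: -35309/3 ≈ -11770.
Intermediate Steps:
C(p) = ⅚ (C(p) = (⅙)*5 = ⅚)
T(K, c) = 2 + 5*K/6 (T(K, c) = 5*K/6 + 2 = 2 + 5*K/6)
((24 + 43)*(-29 - 33))*T(l, -3) = ((24 + 43)*(-29 - 33))*(2 + (⅚)*1) = (67*(-62))*(2 + ⅚) = -4154*17/6 = -35309/3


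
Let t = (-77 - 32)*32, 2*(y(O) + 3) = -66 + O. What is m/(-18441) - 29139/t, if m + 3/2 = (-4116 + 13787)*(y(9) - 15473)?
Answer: 523542097547/64322208 ≈ 8139.4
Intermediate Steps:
y(O) = -36 + O/2 (y(O) = -3 + (-66 + O)/2 = -3 + (-33 + O/2) = -36 + O/2)
t = -3488 (t = -109*32 = -3488)
m = -149944021 (m = -3/2 + (-4116 + 13787)*((-36 + (½)*9) - 15473) = -3/2 + 9671*((-36 + 9/2) - 15473) = -3/2 + 9671*(-63/2 - 15473) = -3/2 + 9671*(-31009/2) = -3/2 - 299888039/2 = -149944021)
m/(-18441) - 29139/t = -149944021/(-18441) - 29139/(-3488) = -149944021*(-1/18441) - 29139*(-1/3488) = 149944021/18441 + 29139/3488 = 523542097547/64322208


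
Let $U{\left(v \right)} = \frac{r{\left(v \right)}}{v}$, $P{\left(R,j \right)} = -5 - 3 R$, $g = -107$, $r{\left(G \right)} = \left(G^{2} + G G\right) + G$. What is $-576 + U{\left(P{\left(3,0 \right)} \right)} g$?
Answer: $2313$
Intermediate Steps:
$r{\left(G \right)} = G + 2 G^{2}$ ($r{\left(G \right)} = \left(G^{2} + G^{2}\right) + G = 2 G^{2} + G = G + 2 G^{2}$)
$U{\left(v \right)} = 1 + 2 v$ ($U{\left(v \right)} = \frac{v \left(1 + 2 v\right)}{v} = 1 + 2 v$)
$-576 + U{\left(P{\left(3,0 \right)} \right)} g = -576 + \left(1 + 2 \left(-5 - 9\right)\right) \left(-107\right) = -576 + \left(1 + 2 \left(-14\right)\right) \left(-107\right) = -576 + \left(1 - 28\right) \left(-107\right) = -576 - -2889 = -576 + 2889 = 2313$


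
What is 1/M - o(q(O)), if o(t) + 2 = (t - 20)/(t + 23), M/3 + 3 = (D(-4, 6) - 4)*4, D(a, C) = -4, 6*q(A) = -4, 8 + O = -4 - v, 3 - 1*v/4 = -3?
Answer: 20513/7035 ≈ 2.9158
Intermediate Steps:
v = 24 (v = 12 - 4*(-3) = 12 + 12 = 24)
O = -36 (O = -8 + (-4 - 1*24) = -8 + (-4 - 24) = -8 - 28 = -36)
q(A) = -⅔ (q(A) = (⅙)*(-4) = -⅔)
M = -105 (M = -9 + 3*((-4 - 4)*4) = -9 + 3*(-8*4) = -9 + 3*(-32) = -9 - 96 = -105)
o(t) = -2 + (-20 + t)/(23 + t) (o(t) = -2 + (t - 20)/(t + 23) = -2 + (-20 + t)/(23 + t))
1/M - o(q(O)) = 1/(-105) - (-66 - 1*(-⅔))/(23 - ⅔) = -1/105 - (-66 + ⅔)/67/3 = -1/105 - 3*(-196)/(67*3) = -1/105 - 1*(-196/67) = -1/105 + 196/67 = 20513/7035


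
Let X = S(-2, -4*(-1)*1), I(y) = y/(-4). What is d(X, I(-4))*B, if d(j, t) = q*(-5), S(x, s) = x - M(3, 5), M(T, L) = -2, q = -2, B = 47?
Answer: 470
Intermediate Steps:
I(y) = -y/4 (I(y) = y*(-1/4) = -y/4)
S(x, s) = 2 + x (S(x, s) = x - 1*(-2) = x + 2 = 2 + x)
X = 0 (X = 2 - 2 = 0)
d(j, t) = 10 (d(j, t) = -2*(-5) = 10)
d(X, I(-4))*B = 10*47 = 470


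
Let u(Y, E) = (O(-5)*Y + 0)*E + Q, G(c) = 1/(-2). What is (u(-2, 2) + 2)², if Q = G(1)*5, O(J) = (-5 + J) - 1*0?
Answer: 6241/4 ≈ 1560.3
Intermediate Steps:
G(c) = -½
O(J) = -5 + J (O(J) = (-5 + J) + 0 = -5 + J)
Q = -5/2 (Q = -½*5 = -5/2 ≈ -2.5000)
u(Y, E) = -5/2 - 10*E*Y (u(Y, E) = ((-5 - 5)*Y + 0)*E - 5/2 = (-10*Y + 0)*E - 5/2 = (-10*Y)*E - 5/2 = -10*E*Y - 5/2 = -5/2 - 10*E*Y)
(u(-2, 2) + 2)² = ((-5/2 - 10*2*(-2)) + 2)² = ((-5/2 + 40) + 2)² = (75/2 + 2)² = (79/2)² = 6241/4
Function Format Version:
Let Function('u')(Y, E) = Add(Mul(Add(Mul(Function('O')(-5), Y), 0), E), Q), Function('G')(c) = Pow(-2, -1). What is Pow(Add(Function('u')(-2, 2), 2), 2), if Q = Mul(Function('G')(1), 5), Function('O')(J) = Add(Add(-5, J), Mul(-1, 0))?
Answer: Rational(6241, 4) ≈ 1560.3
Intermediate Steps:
Function('G')(c) = Rational(-1, 2)
Function('O')(J) = Add(-5, J) (Function('O')(J) = Add(Add(-5, J), 0) = Add(-5, J))
Q = Rational(-5, 2) (Q = Mul(Rational(-1, 2), 5) = Rational(-5, 2) ≈ -2.5000)
Function('u')(Y, E) = Add(Rational(-5, 2), Mul(-10, E, Y)) (Function('u')(Y, E) = Add(Mul(Add(Mul(Add(-5, -5), Y), 0), E), Rational(-5, 2)) = Add(Mul(Add(Mul(-10, Y), 0), E), Rational(-5, 2)) = Add(Mul(Mul(-10, Y), E), Rational(-5, 2)) = Add(Mul(-10, E, Y), Rational(-5, 2)) = Add(Rational(-5, 2), Mul(-10, E, Y)))
Pow(Add(Function('u')(-2, 2), 2), 2) = Pow(Add(Add(Rational(-5, 2), Mul(-10, 2, -2)), 2), 2) = Pow(Add(Add(Rational(-5, 2), 40), 2), 2) = Pow(Add(Rational(75, 2), 2), 2) = Pow(Rational(79, 2), 2) = Rational(6241, 4)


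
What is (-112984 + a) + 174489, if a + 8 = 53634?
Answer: 115131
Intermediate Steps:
a = 53626 (a = -8 + 53634 = 53626)
(-112984 + a) + 174489 = (-112984 + 53626) + 174489 = -59358 + 174489 = 115131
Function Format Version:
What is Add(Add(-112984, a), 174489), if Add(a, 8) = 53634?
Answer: 115131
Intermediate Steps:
a = 53626 (a = Add(-8, 53634) = 53626)
Add(Add(-112984, a), 174489) = Add(Add(-112984, 53626), 174489) = Add(-59358, 174489) = 115131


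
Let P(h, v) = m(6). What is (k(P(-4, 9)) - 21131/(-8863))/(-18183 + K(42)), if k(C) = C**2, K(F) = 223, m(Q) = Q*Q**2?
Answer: -413533259/159179480 ≈ -2.5979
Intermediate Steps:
m(Q) = Q**3
P(h, v) = 216 (P(h, v) = 6**3 = 216)
(k(P(-4, 9)) - 21131/(-8863))/(-18183 + K(42)) = (216**2 - 21131/(-8863))/(-18183 + 223) = (46656 - 21131*(-1/8863))/(-17960) = (46656 + 21131/8863)*(-1/17960) = (413533259/8863)*(-1/17960) = -413533259/159179480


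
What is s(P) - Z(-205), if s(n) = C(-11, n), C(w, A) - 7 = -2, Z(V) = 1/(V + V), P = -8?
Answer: 2051/410 ≈ 5.0024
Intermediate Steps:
Z(V) = 1/(2*V)
C(w, A) = 5 (C(w, A) = 7 - 2 = 5)
s(n) = 5
s(P) - Z(-205) = 5 - 1/(2*(-205)) = 5 - (-1)/(2*205) = 5 - 1*(-1/410) = 5 + 1/410 = 2051/410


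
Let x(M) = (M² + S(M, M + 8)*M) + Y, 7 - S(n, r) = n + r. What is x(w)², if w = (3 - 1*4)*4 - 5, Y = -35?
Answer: 11449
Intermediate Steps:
S(n, r) = 7 - n - r (S(n, r) = 7 - (n + r) = 7 + (-n - r) = 7 - n - r)
w = -9 (w = (3 - 4)*4 - 5 = -1*4 - 5 = -4 - 5 = -9)
x(M) = -35 + M² + M*(-1 - 2*M) (x(M) = (M² + (7 - M - (M + 8))*M) - 35 = (M² + (7 - M - (8 + M))*M) - 35 = (M² + (7 - M + (-8 - M))*M) - 35 = (M² + (-1 - 2*M)*M) - 35 = (M² + M*(-1 - 2*M)) - 35 = -35 + M² + M*(-1 - 2*M))
x(w)² = (-35 - 1*(-9) - 1*(-9)²)² = (-35 + 9 - 1*81)² = (-35 + 9 - 81)² = (-107)² = 11449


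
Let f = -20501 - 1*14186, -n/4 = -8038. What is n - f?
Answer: 66839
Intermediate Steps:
n = 32152 (n = -4*(-8038) = 32152)
f = -34687 (f = -20501 - 14186 = -34687)
n - f = 32152 - 1*(-34687) = 32152 + 34687 = 66839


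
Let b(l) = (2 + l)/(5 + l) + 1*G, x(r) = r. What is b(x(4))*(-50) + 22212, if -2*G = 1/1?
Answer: 66611/3 ≈ 22204.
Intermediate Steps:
G = -½ (G = -½/1 = -½*1 = -½ ≈ -0.50000)
b(l) = -½ + (2 + l)/(5 + l) (b(l) = (2 + l)/(5 + l) + 1*(-½) = (2 + l)/(5 + l) - ½ = -½ + (2 + l)/(5 + l))
b(x(4))*(-50) + 22212 = ((-1 + 4)/(2*(5 + 4)))*(-50) + 22212 = ((½)*3/9)*(-50) + 22212 = ((½)*(⅑)*3)*(-50) + 22212 = (⅙)*(-50) + 22212 = -25/3 + 22212 = 66611/3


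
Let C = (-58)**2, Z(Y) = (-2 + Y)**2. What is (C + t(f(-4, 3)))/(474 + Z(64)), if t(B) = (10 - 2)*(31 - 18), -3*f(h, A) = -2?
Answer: 102/127 ≈ 0.80315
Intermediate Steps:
f(h, A) = 2/3 (f(h, A) = -1/3*(-2) = 2/3)
C = 3364
t(B) = 104 (t(B) = 8*13 = 104)
(C + t(f(-4, 3)))/(474 + Z(64)) = (3364 + 104)/(474 + (-2 + 64)**2) = 3468/(474 + 62**2) = 3468/(474 + 3844) = 3468/4318 = 3468*(1/4318) = 102/127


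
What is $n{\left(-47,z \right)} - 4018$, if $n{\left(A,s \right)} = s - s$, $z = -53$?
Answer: $-4018$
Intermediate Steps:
$n{\left(A,s \right)} = 0$
$n{\left(-47,z \right)} - 4018 = 0 - 4018 = -4018$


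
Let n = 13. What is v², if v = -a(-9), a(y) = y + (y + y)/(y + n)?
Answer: 729/4 ≈ 182.25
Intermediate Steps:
a(y) = y + 2*y/(13 + y) (a(y) = y + (y + y)/(y + 13) = y + (2*y)/(13 + y) = y + 2*y/(13 + y))
v = 27/2 (v = -(-9)*(15 - 9)/(13 - 9) = -(-9)*6/4 = -1*(-27/2) = 27/2 ≈ 13.500)
v² = (27/2)² = 729/4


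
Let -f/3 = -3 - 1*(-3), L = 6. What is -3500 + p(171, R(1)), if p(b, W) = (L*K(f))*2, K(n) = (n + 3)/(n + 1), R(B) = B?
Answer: -3464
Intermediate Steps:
f = 0 (f = -3*(-3 - 1*(-3)) = -3*(-3 + 3) = -3*0 = 0)
K(n) = (3 + n)/(1 + n)
p(b, W) = 36 (p(b, W) = (6*((3 + 0)/(1 + 0)))*2 = (6*(3/1))*2 = (6*(1*3))*2 = (6*3)*2 = 18*2 = 36)
-3500 + p(171, R(1)) = -3500 + 36 = -3464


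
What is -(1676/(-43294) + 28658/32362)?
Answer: -296620185/350270107 ≈ -0.84683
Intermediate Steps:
-(1676/(-43294) + 28658/32362) = -(1676*(-1/43294) + 28658*(1/32362)) = -(-838/21647 + 14329/16181) = -1*296620185/350270107 = -296620185/350270107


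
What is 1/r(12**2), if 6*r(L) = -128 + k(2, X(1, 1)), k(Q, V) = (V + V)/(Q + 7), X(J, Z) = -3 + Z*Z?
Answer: -27/578 ≈ -0.046713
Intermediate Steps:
X(J, Z) = -3 + Z**2
k(Q, V) = 2*V/(7 + Q) (k(Q, V) = (2*V)/(7 + Q) = 2*V/(7 + Q))
r(L) = -578/27 (r(L) = (-128 + 2*(-3 + 1**2)/(7 + 2))/6 = (-128 + 2*(-3 + 1)/9)/6 = (-128 + 2*(-2)*(1/9))/6 = (-128 - 4/9)/6 = (1/6)*(-1156/9) = -578/27)
1/r(12**2) = 1/(-578/27) = -27/578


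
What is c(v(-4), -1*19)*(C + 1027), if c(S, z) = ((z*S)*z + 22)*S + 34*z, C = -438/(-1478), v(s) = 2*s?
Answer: 16915870504/739 ≈ 2.2890e+7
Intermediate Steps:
C = 219/739 (C = -438*(-1/1478) = 219/739 ≈ 0.29635)
c(S, z) = 34*z + S*(22 + S*z**2) (c(S, z) = ((S*z)*z + 22)*S + 34*z = (S*z**2 + 22)*S + 34*z = (22 + S*z**2)*S + 34*z = S*(22 + S*z**2) + 34*z = 34*z + S*(22 + S*z**2))
c(v(-4), -1*19)*(C + 1027) = (22*(2*(-4)) + 34*(-1*19) + (2*(-4))**2*(-1*19)**2)*(219/739 + 1027) = (22*(-8) + 34*(-19) + (-8)**2*(-19)**2)*(759172/739) = (-176 - 646 + 64*361)*(759172/739) = (-176 - 646 + 23104)*(759172/739) = 22282*(759172/739) = 16915870504/739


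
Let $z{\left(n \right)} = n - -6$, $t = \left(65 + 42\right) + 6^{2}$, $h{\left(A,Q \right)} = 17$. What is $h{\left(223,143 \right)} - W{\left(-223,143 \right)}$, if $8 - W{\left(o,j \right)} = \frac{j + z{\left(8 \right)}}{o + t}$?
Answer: $\frac{563}{80} \approx 7.0375$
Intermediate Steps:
$t = 143$ ($t = 107 + 36 = 143$)
$z{\left(n \right)} = 6 + n$ ($z{\left(n \right)} = n + 6 = 6 + n$)
$W{\left(o,j \right)} = 8 - \frac{14 + j}{143 + o}$ ($W{\left(o,j \right)} = 8 - \frac{j + \left(6 + 8\right)}{o + 143} = 8 - \frac{j + 14}{143 + o} = 8 - \frac{14 + j}{143 + o}$)
$h{\left(223,143 \right)} - W{\left(-223,143 \right)} = 17 - \frac{1130 - 143 + 8 \left(-223\right)}{143 - 223} = 17 - \frac{1130 - 143 - 1784}{-80} = 17 - \left(- \frac{1}{80}\right) \left(-797\right) = 17 - \frac{797}{80} = \frac{563}{80}$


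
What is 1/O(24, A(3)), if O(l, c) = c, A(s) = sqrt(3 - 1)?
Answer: sqrt(2)/2 ≈ 0.70711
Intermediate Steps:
A(s) = sqrt(2)
1/O(24, A(3)) = 1/(sqrt(2)) = sqrt(2)/2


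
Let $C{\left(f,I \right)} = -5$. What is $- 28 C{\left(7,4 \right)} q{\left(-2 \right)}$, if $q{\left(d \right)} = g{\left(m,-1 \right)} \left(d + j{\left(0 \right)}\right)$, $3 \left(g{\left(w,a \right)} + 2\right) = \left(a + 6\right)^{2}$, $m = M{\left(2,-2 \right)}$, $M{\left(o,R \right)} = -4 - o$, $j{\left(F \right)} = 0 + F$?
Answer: $- \frac{5320}{3} \approx -1773.3$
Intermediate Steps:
$j{\left(F \right)} = F$
$m = -6$ ($m = -4 - 2 = -6$)
$g{\left(w,a \right)} = -2 + \frac{\left(6 + a\right)^{2}}{3}$ ($g{\left(w,a \right)} = -2 + \frac{\left(a + 6\right)^{2}}{3} = -2 + \frac{\left(6 + a\right)^{2}}{3}$)
$q{\left(d \right)} = \frac{19 d}{3}$ ($q{\left(d \right)} = \left(-2 + \frac{\left(6 - 1\right)^{2}}{3}\right) \left(d + 0\right) = \left(-2 + \frac{5^{2}}{3}\right) d = \left(-2 + \frac{1}{3} \cdot 25\right) d = \left(-2 + \frac{25}{3}\right) d = \frac{19 d}{3}$)
$- 28 C{\left(7,4 \right)} q{\left(-2 \right)} = \left(-28\right) \left(-5\right) \frac{19}{3} \left(-2\right) = 140 \left(- \frac{38}{3}\right) = - \frac{5320}{3}$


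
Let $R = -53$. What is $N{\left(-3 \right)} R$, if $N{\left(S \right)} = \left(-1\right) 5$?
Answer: $265$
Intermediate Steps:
$N{\left(S \right)} = -5$
$N{\left(-3 \right)} R = \left(-5\right) \left(-53\right) = 265$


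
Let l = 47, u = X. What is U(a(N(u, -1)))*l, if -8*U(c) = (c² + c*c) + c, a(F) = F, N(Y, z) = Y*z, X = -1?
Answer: -141/8 ≈ -17.625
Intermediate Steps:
u = -1
U(c) = -c²/4 - c/8 (U(c) = -((c² + c*c) + c)/8 = -((c² + c²) + c)/8 = -(2*c² + c)/8 = -(c + 2*c²)/8 = -c²/4 - c/8)
U(a(N(u, -1)))*l = -(-1*(-1))*(1 + 2*(-1*(-1)))/8*47 = -⅛*1*(1 + 2*1)*47 = -⅛*1*(1 + 2)*47 = -⅛*1*3*47 = -3/8*47 = -141/8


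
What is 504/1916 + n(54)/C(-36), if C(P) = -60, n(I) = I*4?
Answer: -7992/2395 ≈ -3.3370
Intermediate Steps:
n(I) = 4*I
504/1916 + n(54)/C(-36) = 504/1916 + (4*54)/(-60) = 504*(1/1916) + 216*(-1/60) = 126/479 - 18/5 = -7992/2395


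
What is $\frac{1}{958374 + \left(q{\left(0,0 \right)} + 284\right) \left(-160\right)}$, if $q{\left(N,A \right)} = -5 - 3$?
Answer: $\frac{1}{914214} \approx 1.0938 \cdot 10^{-6}$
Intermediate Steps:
$q{\left(N,A \right)} = -8$
$\frac{1}{958374 + \left(q{\left(0,0 \right)} + 284\right) \left(-160\right)} = \frac{1}{958374 + \left(-8 + 284\right) \left(-160\right)} = \frac{1}{958374 + 276 \left(-160\right)} = \frac{1}{958374 - 44160} = \frac{1}{914214}$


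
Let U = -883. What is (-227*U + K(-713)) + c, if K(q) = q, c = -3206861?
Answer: -3007133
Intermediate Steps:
(-227*U + K(-713)) + c = (-227*(-883) - 713) - 3206861 = (200441 - 713) - 3206861 = 199728 - 3206861 = -3007133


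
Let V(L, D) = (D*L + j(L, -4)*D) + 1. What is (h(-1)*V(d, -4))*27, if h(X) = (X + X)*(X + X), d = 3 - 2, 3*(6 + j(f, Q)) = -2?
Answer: 2556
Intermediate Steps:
j(f, Q) = -20/3 (j(f, Q) = -6 + (1/3)*(-2) = -6 - 2/3 = -20/3)
d = 1
V(L, D) = 1 - 20*D/3 + D*L (V(L, D) = (D*L - 20*D/3) + 1 = (-20*D/3 + D*L) + 1 = 1 - 20*D/3 + D*L)
h(X) = 4*X**2 (h(X) = (2*X)*(2*X) = 4*X**2)
(h(-1)*V(d, -4))*27 = ((4*(-1)**2)*(1 - 20/3*(-4) - 4*1))*27 = ((4*1)*(1 + 80/3 - 4))*27 = (4*(71/3))*27 = (284/3)*27 = 2556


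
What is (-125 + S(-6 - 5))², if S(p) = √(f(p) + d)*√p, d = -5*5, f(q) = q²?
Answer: 14569 - 1000*I*√66 ≈ 14569.0 - 8124.0*I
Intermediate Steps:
d = -25
S(p) = √p*√(-25 + p²) (S(p) = √(p² - 25)*√p = √(-25 + p²)*√p = √p*√(-25 + p²))
(-125 + S(-6 - 5))² = (-125 + √(-6 - 5)*√(-25 + (-6 - 5)²))² = (-125 + √(-11)*√(-25 + (-11)²))² = (-125 + (I*√11)*√(-25 + 121))² = (-125 + (I*√11)*√96)² = (-125 + (I*√11)*(4*√6))² = (-125 + 4*I*√66)²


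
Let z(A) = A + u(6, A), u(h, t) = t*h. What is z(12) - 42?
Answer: 42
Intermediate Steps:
u(h, t) = h*t
z(A) = 7*A (z(A) = A + 6*A = 7*A)
z(12) - 42 = 7*12 - 42 = 84 - 42 = 42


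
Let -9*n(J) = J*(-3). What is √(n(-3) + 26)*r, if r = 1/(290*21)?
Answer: 1/1218 ≈ 0.00082102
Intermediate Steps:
n(J) = J/3 (n(J) = -J*(-3)/9 = -(-1)*J/3 = J/3)
r = 1/6090 ≈ 0.00016420
√(n(-3) + 26)*r = √((⅓)*(-3) + 26)*(1/6090) = √(-1 + 26)*(1/6090) = √25*(1/6090) = 5*(1/6090) = 1/1218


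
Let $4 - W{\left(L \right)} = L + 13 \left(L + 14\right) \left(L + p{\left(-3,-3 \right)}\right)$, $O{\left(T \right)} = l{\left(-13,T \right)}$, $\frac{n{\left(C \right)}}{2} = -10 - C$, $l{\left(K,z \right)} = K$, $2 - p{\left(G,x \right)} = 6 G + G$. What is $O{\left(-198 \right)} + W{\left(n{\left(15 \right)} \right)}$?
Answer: $-12595$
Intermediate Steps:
$p{\left(G,x \right)} = 2 - 7 G$ ($p{\left(G,x \right)} = 2 - \left(6 G + G\right) = 2 - 7 G$)
$n{\left(C \right)} = -20 - 2 C$ ($n{\left(C \right)} = 2 \left(-10 - C\right) = -20 - 2 C$)
$O{\left(T \right)} = -13$
$W{\left(L \right)} = 4 - L - 13 \left(14 + L\right) \left(23 + L\right)$ ($W{\left(L \right)} = 4 - \left(L + 13 \left(L + 14\right) \left(L + \left(2 - -21\right)\right)\right) = 4 - \left(L + 13 \left(14 + L\right) \left(L + \left(2 + 21\right)\right)\right) = 4 - \left(L + 13 \left(14 + L\right) \left(L + 23\right)\right) = 4 - \left(L + 13 \left(14 + L\right) \left(23 + L\right)\right) = 4 - L - 13 \left(14 + L\right) \left(23 + L\right)$)
$O{\left(-198 \right)} + W{\left(n{\left(15 \right)} \right)} = -13 - \left(4182 + 13 \left(-20 - 30\right)^{2} + 482 \left(-20 - 30\right)\right) = -13 - \left(-19918 + 32500\right) = -13 - 12582 = -12595$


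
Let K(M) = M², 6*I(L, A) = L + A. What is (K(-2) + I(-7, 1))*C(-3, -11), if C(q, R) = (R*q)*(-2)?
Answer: -198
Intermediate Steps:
I(L, A) = A/6 + L/6 (I(L, A) = (L + A)/6 = (A + L)/6 = A/6 + L/6)
C(q, R) = -2*R*q
(K(-2) + I(-7, 1))*C(-3, -11) = ((-2)² + ((⅙)*1 + (⅙)*(-7)))*(-2*(-11)*(-3)) = (4 + (⅙ - 7/6))*(-66) = (4 - 1)*(-66) = 3*(-66) = -198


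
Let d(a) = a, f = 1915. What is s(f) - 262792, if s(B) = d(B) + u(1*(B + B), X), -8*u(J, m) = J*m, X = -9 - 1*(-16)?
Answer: -1056913/4 ≈ -2.6423e+5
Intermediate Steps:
X = 7 (X = -9 + 16 = 7)
u(J, m) = -J*m/8
s(B) = -3*B/4 (s(B) = B - 1/8*1*(B + B)*7 = B - 1/8*1*(2*B)*7 = B - 1/8*2*B*7 = B - 7*B/4 = -3*B/4)
s(f) - 262792 = -3/4*1915 - 262792 = -5745/4 - 262792 = -1056913/4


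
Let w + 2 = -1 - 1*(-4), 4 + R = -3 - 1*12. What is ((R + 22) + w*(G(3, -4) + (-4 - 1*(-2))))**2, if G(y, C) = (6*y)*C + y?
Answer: 4624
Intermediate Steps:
R = -19 (R = -4 + (-3 - 1*12) = -4 + (-3 - 12) = -4 - 15 = -19)
G(y, C) = y + 6*C*y (G(y, C) = 6*C*y + y = y + 6*C*y)
w = 1 (w = -2 + (-1 - 1*(-4)) = -2 + (-1 + 4) = -2 + 3 = 1)
((R + 22) + w*(G(3, -4) + (-4 - 1*(-2))))**2 = ((-19 + 22) + 1*(3*(1 + 6*(-4)) + (-4 - 1*(-2))))**2 = (3 + 1*(3*(1 - 24) + (-4 + 2)))**2 = (3 + 1*(3*(-23) - 2))**2 = (3 + 1*(-69 - 2))**2 = (3 + 1*(-71))**2 = (3 - 71)**2 = (-68)**2 = 4624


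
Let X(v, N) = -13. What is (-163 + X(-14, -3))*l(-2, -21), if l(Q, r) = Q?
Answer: 352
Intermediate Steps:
(-163 + X(-14, -3))*l(-2, -21) = (-163 - 13)*(-2) = -176*(-2) = 352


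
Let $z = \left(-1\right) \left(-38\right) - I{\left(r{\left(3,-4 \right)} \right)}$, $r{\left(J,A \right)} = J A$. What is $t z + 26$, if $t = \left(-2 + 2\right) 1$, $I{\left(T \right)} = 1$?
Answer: $26$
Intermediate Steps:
$r{\left(J,A \right)} = A J$
$z = 37$ ($z = \left(-1\right) \left(-38\right) - 1 = 38 - 1 = 37$)
$t = 0$ ($t = 0 \cdot 1 = 0$)
$t z + 26 = 0 \cdot 37 + 26 = 0 + 26 = 26$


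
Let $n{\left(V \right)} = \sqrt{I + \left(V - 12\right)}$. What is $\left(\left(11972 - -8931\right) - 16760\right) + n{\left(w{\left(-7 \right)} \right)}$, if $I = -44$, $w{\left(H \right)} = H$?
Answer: $4143 + 3 i \sqrt{7} \approx 4143.0 + 7.9373 i$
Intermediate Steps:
$n{\left(V \right)} = \sqrt{-56 + V}$ ($n{\left(V \right)} = \sqrt{-44 + \left(V - 12\right)} = \sqrt{-44 + \left(-12 + V\right)} = \sqrt{-56 + V}$)
$\left(\left(11972 - -8931\right) - 16760\right) + n{\left(w{\left(-7 \right)} \right)} = \left(\left(11972 - -8931\right) - 16760\right) + \sqrt{-56 - 7} = \left(\left(11972 + 8931\right) - 16760\right) + \sqrt{-63} = \left(20903 - 16760\right) + 3 i \sqrt{7} = 4143 + 3 i \sqrt{7}$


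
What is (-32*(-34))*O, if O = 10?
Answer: 10880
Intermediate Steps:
(-32*(-34))*O = -32*(-34)*10 = 1088*10 = 10880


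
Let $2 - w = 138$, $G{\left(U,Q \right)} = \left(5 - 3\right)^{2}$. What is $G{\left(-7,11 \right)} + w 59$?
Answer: $-8020$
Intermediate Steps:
$G{\left(U,Q \right)} = 4$ ($G{\left(U,Q \right)} = 2^{2} = 4$)
$w = -136$ ($w = 2 - 138 = -136$)
$G{\left(-7,11 \right)} + w 59 = 4 - 8024 = -8020$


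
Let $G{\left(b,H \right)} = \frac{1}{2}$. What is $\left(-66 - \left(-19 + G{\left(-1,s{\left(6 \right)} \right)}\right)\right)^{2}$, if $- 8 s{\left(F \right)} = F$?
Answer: $\frac{9025}{4} \approx 2256.3$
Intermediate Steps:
$s{\left(F \right)} = - \frac{F}{8}$
$G{\left(b,H \right)} = \frac{1}{2}$
$\left(-66 - \left(-19 + G{\left(-1,s{\left(6 \right)} \right)}\right)\right)^{2} = \left(-66 + \left(19 - \frac{1}{2}\right)\right)^{2} = \left(-66 + \frac{37}{2}\right)^{2} = \left(- \frac{95}{2}\right)^{2} = \frac{9025}{4}$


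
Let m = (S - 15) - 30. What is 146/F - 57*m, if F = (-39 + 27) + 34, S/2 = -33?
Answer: 69670/11 ≈ 6333.6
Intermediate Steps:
S = -66 (S = 2*(-33) = -66)
m = -111 (m = (-66 - 15) - 30 = -81 - 30 = -111)
F = 22 (F = -12 + 34 = 22)
146/F - 57*m = 146/22 - 57*(-111) = 146*(1/22) + 6327 = 73/11 + 6327 = 69670/11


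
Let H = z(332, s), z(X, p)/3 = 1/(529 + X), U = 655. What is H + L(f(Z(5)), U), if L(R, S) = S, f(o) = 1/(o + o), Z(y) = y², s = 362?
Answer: 187986/287 ≈ 655.00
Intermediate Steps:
f(o) = 1/(2*o)
z(X, p) = 3/(529 + X)
H = 1/287 (H = 3/(529 + 332) = 3/861 = 3*(1/861) = 1/287 ≈ 0.0034843)
H + L(f(Z(5)), U) = 1/287 + 655 = 187986/287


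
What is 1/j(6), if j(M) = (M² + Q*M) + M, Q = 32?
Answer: 1/234 ≈ 0.0042735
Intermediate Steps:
j(M) = M² + 33*M (j(M) = (M² + 32*M) + M = M² + 33*M)
1/j(6) = 1/(6*(33 + 6)) = 1/(6*39) = 1/234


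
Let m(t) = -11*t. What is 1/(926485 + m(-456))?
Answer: 1/931501 ≈ 1.0735e-6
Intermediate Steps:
1/(926485 + m(-456)) = 1/(926485 - 11*(-456)) = 1/(926485 + 5016) = 1/931501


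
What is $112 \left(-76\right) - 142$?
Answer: $-8654$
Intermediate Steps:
$112 \left(-76\right) - 142 = -8512 - 142 = -8654$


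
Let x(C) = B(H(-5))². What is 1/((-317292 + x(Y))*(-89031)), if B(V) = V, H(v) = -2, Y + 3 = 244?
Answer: 1/28248467928 ≈ 3.5400e-11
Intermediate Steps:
Y = 241 (Y = -3 + 244 = 241)
x(C) = 4 (x(C) = (-2)² = 4)
1/((-317292 + x(Y))*(-89031)) = 1/((-317292 + 4)*(-89031)) = -1/89031/(-317288) = -1/317288*(-1/89031) = 1/28248467928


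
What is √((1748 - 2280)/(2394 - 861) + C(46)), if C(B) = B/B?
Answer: √31317/219 ≈ 0.80806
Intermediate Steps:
C(B) = 1
√((1748 - 2280)/(2394 - 861) + C(46)) = √((1748 - 2280)/(2394 - 861) + 1) = √(-532/1533 + 1) = √(-532*1/1533 + 1) = √(-76/219 + 1) = √(143/219) = √31317/219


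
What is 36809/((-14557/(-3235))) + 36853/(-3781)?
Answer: 449694102694/55040017 ≈ 8170.3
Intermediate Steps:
36809/((-14557/(-3235))) + 36853/(-3781) = 36809/((-14557*(-1/3235))) + 36853*(-1/3781) = 36809/(14557/3235) - 36853/3781 = 36809*(3235/14557) - 36853/3781 = 119077115/14557 - 36853/3781 = 449694102694/55040017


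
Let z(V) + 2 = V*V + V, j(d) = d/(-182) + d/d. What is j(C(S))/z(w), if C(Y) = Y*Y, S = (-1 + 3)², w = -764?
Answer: 83/53046630 ≈ 1.5647e-6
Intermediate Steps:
S = 4 (S = 2² = 4)
C(Y) = Y²
j(d) = 1 - d/182 (j(d) = d*(-1/182) + 1 = -d/182 + 1 = 1 - d/182)
z(V) = -2 + V + V² (z(V) = -2 + (V*V + V) = -2 + (V² + V) = -2 + (V + V²) = -2 + V + V²)
j(C(S))/z(w) = (1 - 1/182*4²)/(-2 - 764 + (-764)²) = (1 - 1/182*16)/(-2 - 764 + 583696) = (1 - 8/91)/582930 = (83/91)*(1/582930) = 83/53046630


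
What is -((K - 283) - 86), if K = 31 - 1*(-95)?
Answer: 243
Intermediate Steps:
K = 126 (K = 31 + 95 = 126)
-((K - 283) - 86) = -((126 - 283) - 86) = -(-157 - 86) = -1*(-243) = 243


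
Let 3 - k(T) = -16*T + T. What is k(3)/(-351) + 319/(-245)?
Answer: -41243/28665 ≈ -1.4388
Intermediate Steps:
k(T) = 3 + 15*T (k(T) = 3 - (-16*T + T) = 3 - (-15)*T = 3 + 15*T)
k(3)/(-351) + 319/(-245) = (3 + 15*3)/(-351) + 319/(-245) = (3 + 45)*(-1/351) + 319*(-1/245) = 48*(-1/351) - 319/245 = -16/117 - 319/245 = -41243/28665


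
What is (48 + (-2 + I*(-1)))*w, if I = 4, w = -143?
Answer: -6006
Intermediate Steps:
(48 + (-2 + I*(-1)))*w = (48 + (-2 + 4*(-1)))*(-143) = (48 + (-2 - 4))*(-143) = (48 - 6)*(-143) = 42*(-143) = -6006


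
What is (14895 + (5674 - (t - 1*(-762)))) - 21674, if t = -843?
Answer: -1024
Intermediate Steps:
(14895 + (5674 - (t - 1*(-762)))) - 21674 = (14895 + (5674 - (-843 - 1*(-762)))) - 21674 = (14895 + (5674 - (-843 + 762))) - 21674 = (14895 + (5674 - 1*(-81))) - 21674 = (14895 + (5674 + 81)) - 21674 = (14895 + 5755) - 21674 = 20650 - 21674 = -1024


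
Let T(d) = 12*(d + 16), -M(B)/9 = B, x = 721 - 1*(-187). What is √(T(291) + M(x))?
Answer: 2*I*√1122 ≈ 66.993*I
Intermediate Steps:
x = 908 (x = 721 + 187 = 908)
M(B) = -9*B
T(d) = 192 + 12*d (T(d) = 12*(16 + d) = 192 + 12*d)
√(T(291) + M(x)) = √((192 + 12*291) - 9*908) = √((192 + 3492) - 8172) = √(3684 - 8172) = √(-4488) = 2*I*√1122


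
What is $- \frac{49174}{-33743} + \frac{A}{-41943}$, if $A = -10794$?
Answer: $\frac{19729488}{11506363} \approx 1.7147$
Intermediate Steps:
$- \frac{49174}{-33743} + \frac{A}{-41943} = - \frac{49174}{-33743} - \frac{10794}{-41943} = \left(-49174\right) \left(- \frac{1}{33743}\right) - - \frac{3598}{13981} = \frac{49174}{33743} + \frac{3598}{13981} = \frac{19729488}{11506363}$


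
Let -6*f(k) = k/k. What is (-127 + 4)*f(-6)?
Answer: 41/2 ≈ 20.500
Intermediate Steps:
f(k) = -⅙ (f(k) = -k/(6*k) = -⅙*1 = -⅙)
(-127 + 4)*f(-6) = (-127 + 4)*(-⅙) = -123*(-⅙) = 41/2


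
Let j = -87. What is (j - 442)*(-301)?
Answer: 159229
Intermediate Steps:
(j - 442)*(-301) = (-87 - 442)*(-301) = -529*(-301) = 159229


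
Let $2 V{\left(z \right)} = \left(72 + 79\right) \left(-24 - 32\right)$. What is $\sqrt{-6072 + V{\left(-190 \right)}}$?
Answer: $10 i \sqrt{103} \approx 101.49 i$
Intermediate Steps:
$V{\left(z \right)} = -4228$ ($V{\left(z \right)} = \frac{\left(72 + 79\right) \left(-24 - 32\right)}{2} = \frac{151 \left(-56\right)}{2} = \frac{1}{2} \left(-8456\right) = -4228$)
$\sqrt{-6072 + V{\left(-190 \right)}} = \sqrt{-6072 - 4228} = \sqrt{-10300} = 10 i \sqrt{103}$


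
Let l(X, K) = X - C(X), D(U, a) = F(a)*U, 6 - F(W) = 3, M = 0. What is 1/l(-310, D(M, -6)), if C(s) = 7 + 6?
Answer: -1/323 ≈ -0.0030960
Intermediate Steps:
F(W) = 3 (F(W) = 6 - 1*3 = 6 - 3 = 3)
C(s) = 13
D(U, a) = 3*U
l(X, K) = -13 + X (l(X, K) = X - 1*13 = X - 13 = -13 + X)
1/l(-310, D(M, -6)) = 1/(-13 - 310) = 1/(-323) = -1/323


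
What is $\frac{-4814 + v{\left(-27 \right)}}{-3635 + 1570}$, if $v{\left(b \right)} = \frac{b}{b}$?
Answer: $\frac{4813}{2065} \approx 2.3307$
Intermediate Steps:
$v{\left(b \right)} = 1$
$\frac{-4814 + v{\left(-27 \right)}}{-3635 + 1570} = \frac{-4814 + 1}{-3635 + 1570} = - \frac{4813}{-2065} = \left(-4813\right) \left(- \frac{1}{2065}\right) = \frac{4813}{2065}$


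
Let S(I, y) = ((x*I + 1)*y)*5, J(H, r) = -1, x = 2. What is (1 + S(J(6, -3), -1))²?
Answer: 36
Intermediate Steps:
S(I, y) = 5*y*(1 + 2*I) (S(I, y) = ((2*I + 1)*y)*5 = ((1 + 2*I)*y)*5 = (y*(1 + 2*I))*5 = 5*y*(1 + 2*I))
(1 + S(J(6, -3), -1))² = (1 + 5*(-1)*(1 + 2*(-1)))² = (1 + 5*(-1)*(1 - 2))² = (1 + 5*(-1)*(-1))² = (1 + 5)² = 6² = 36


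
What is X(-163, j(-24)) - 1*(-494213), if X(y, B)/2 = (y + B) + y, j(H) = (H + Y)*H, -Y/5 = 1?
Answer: 494953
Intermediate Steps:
Y = -5 (Y = -5*1 = -5)
j(H) = H*(-5 + H) (j(H) = (H - 5)*H = (-5 + H)*H = H*(-5 + H))
X(y, B) = 2*B + 4*y (X(y, B) = 2*((y + B) + y) = 2*((B + y) + y) = 2*(B + 2*y) = 2*B + 4*y)
X(-163, j(-24)) - 1*(-494213) = (2*(-24*(-5 - 24)) + 4*(-163)) - 1*(-494213) = (2*(-24*(-29)) - 652) + 494213 = (2*696 - 652) + 494213 = (1392 - 652) + 494213 = 740 + 494213 = 494953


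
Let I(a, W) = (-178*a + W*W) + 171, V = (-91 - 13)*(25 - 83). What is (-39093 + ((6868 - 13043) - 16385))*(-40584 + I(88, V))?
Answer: -2239788569391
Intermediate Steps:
V = 6032 (V = -104*(-58) = 6032)
I(a, W) = 171 + W**2 - 178*a (I(a, W) = (-178*a + W**2) + 171 = (W**2 - 178*a) + 171 = 171 + W**2 - 178*a)
(-39093 + ((6868 - 13043) - 16385))*(-40584 + I(88, V)) = (-39093 + ((6868 - 13043) - 16385))*(-40584 + (171 + 6032**2 - 178*88)) = (-39093 + (-6175 - 16385))*(-40584 + (171 + 36385024 - 15664)) = (-39093 - 22560)*(-40584 + 36369531) = -61653*36328947 = -2239788569391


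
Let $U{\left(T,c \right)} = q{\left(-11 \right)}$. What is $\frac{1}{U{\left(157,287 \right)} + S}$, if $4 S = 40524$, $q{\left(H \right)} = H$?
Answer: $\frac{1}{10120} \approx 9.8814 \cdot 10^{-5}$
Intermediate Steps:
$S = 10131$ ($S = \frac{1}{4} \cdot 40524 = 10131$)
$U{\left(T,c \right)} = -11$
$\frac{1}{U{\left(157,287 \right)} + S} = \frac{1}{-11 + 10131} = \frac{1}{10120}$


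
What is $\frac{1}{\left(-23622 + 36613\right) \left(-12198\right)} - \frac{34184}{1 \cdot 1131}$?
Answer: $- \frac{1805646943081}{59741010186} \approx -30.225$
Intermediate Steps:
$\frac{1}{\left(-23622 + 36613\right) \left(-12198\right)} - \frac{34184}{1 \cdot 1131} = \frac{1}{12991} \left(- \frac{1}{12198}\right) - \frac{34184}{1131} = - \frac{1}{158464218} - \frac{34184}{1131} = - \frac{1805646943081}{59741010186}$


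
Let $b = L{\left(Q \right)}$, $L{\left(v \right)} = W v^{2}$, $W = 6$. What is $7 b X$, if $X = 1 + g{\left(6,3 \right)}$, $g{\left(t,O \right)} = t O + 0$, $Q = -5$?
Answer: $19950$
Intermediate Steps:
$g{\left(t,O \right)} = O t$ ($g{\left(t,O \right)} = O t + 0 = O t$)
$L{\left(v \right)} = 6 v^{2}$
$b = 150$ ($b = 6 \left(-5\right)^{2} = 6 \cdot 25 = 150$)
$X = 19$ ($X = 1 + 3 \cdot 6 = 1 + 18 = 19$)
$7 b X = 7 \cdot 150 \cdot 19 = 1050 \cdot 19 = 19950$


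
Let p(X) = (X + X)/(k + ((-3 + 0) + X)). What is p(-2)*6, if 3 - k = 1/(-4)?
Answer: 96/7 ≈ 13.714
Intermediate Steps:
k = 13/4 (k = 3 - 1/(-4) = 3 - 1*(-1/4) = 3 + 1/4 = 13/4 ≈ 3.2500)
p(X) = 2*X/(1/4 + X) (p(X) = (X + X)/(13/4 + ((-3 + 0) + X)) = (2*X)/(13/4 + (-3 + X)) = (2*X)/(1/4 + X) = 2*X/(1/4 + X))
p(-2)*6 = (8*(-2)/(1 + 4*(-2)))*6 = (8*(-2)/(1 - 8))*6 = (8*(-2)/(-7))*6 = (8*(-2)*(-1/7))*6 = (16/7)*6 = 96/7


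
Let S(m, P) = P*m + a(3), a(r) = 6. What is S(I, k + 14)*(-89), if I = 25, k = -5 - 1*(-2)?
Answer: -25009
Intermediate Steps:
k = -3 (k = -5 + 2 = -3)
S(m, P) = 6 + P*m (S(m, P) = P*m + 6 = 6 + P*m)
S(I, k + 14)*(-89) = (6 + (-3 + 14)*25)*(-89) = (6 + 11*25)*(-89) = (6 + 275)*(-89) = 281*(-89) = -25009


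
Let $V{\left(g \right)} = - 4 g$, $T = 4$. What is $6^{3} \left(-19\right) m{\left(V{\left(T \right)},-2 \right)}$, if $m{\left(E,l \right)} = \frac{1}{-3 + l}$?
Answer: $\frac{4104}{5} \approx 820.8$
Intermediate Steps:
$6^{3} \left(-19\right) m{\left(V{\left(T \right)},-2 \right)} = \frac{6^{3} \left(-19\right)}{-3 - 2} = \frac{216 \left(-19\right)}{-5} = \left(-4104\right) \left(- \frac{1}{5}\right) = \frac{4104}{5}$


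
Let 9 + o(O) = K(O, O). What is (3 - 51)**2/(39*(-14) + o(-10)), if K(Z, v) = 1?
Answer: -1152/277 ≈ -4.1588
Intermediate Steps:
o(O) = -8 (o(O) = -9 + 1 = -8)
(3 - 51)**2/(39*(-14) + o(-10)) = (3 - 51)**2/(39*(-14) - 8) = (-48)**2/(-546 - 8) = 2304/(-554) = 2304*(-1/554) = -1152/277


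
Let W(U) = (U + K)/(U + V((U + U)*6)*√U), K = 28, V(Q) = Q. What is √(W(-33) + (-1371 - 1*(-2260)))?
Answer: √66*√((14671 + 176022*I*√33)/(1 + 12*I*√33))/33 ≈ 29.816 - 3.6851e-5*I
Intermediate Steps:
W(U) = (28 + U)/(U + 12*U^(3/2)) (W(U) = (U + 28)/(U + ((U + U)*6)*√U) = (28 + U)/(U + ((2*U)*6)*√U) = (28 + U)/(U + (12*U)*√U) = (28 + U)/(U + 12*U^(3/2)))
√(W(-33) + (-1371 - 1*(-2260))) = √((28 - 33)/(-33 + 12*(-33)^(3/2)) + (-1371 - 1*(-2260))) = √(-5/(-33 + 12*(-33*I*√33)) + (-1371 + 2260)) = √(-5/(-33 - 396*I*√33) + 889) = √(889 - 5/(-33 - 396*I*√33))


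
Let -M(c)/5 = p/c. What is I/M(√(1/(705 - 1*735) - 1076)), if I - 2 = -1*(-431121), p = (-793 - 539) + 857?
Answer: 431123*I*√968430/71250 ≈ 5954.6*I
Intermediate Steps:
p = -475 (p = -1332 + 857 = -475)
M(c) = 2375/c (M(c) = -(-2375)/c = 2375/c)
I = 431123 (I = 2 - 1*(-431121) = 2 + 431121 = 431123)
I/M(√(1/(705 - 1*735) - 1076)) = 431123/((2375/(√(1/(705 - 1*735) - 1076)))) = 431123/((2375/(√(1/(705 - 735) - 1076)))) = 431123/((2375/(√(1/(-30) - 1076)))) = 431123/((2375/(√(-1/30 - 1076)))) = 431123/((2375/(√(-32281/30)))) = 431123/((2375/((I*√968430/30)))) = 431123/((2375*(-I*√968430/32281))) = 431123/((-125*I*√968430/1699)) = 431123*(I*√968430/71250) = 431123*I*√968430/71250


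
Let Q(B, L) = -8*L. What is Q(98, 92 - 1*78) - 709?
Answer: -821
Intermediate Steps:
Q(98, 92 - 1*78) - 709 = -8*(92 - 1*78) - 709 = -8*(92 - 78) - 709 = -8*14 - 709 = -112 - 709 = -821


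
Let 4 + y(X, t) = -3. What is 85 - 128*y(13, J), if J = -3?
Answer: 981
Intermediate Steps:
y(X, t) = -7 (y(X, t) = -4 - 3 = -7)
85 - 128*y(13, J) = 85 - 128*(-7) = 85 + 896 = 981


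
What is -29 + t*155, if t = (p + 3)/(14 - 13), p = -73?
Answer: -10879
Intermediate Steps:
t = -70 (t = (-73 + 3)/(14 - 13) = -70/1 = -70*1 = -70)
-29 + t*155 = -29 - 70*155 = -29 - 10850 = -10879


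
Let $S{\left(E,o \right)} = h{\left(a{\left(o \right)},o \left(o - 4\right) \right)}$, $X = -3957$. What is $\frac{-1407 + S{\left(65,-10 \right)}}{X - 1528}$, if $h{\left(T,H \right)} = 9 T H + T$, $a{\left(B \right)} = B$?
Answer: $\frac{14017}{5485} \approx 2.5555$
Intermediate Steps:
$h{\left(T,H \right)} = T + 9 H T$ ($h{\left(T,H \right)} = 9 H T + T = T + 9 H T$)
$S{\left(E,o \right)} = o \left(1 + 9 o \left(-4 + o\right)\right)$ ($S{\left(E,o \right)} = o \left(1 + 9 o \left(o - 4\right)\right) = o \left(1 + 9 o \left(-4 + o\right)\right)$)
$\frac{-1407 + S{\left(65,-10 \right)}}{X - 1528} = \frac{-1407 - 10 \left(1 + 9 \left(-10\right) \left(-4 - 10\right)\right)}{-3957 - 1528} = \frac{-1407 - 10 \left(1 + 9 \left(-10\right) \left(-14\right)\right)}{-5485} = \left(-1407 - 10 \left(1 + 1260\right)\right) \left(- \frac{1}{5485}\right) = \left(-1407 - 12610\right) \left(- \frac{1}{5485}\right) = \left(-14017\right) \left(- \frac{1}{5485}\right) = \frac{14017}{5485}$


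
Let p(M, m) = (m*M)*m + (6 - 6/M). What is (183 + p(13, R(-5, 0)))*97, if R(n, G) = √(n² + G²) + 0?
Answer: 647572/13 ≈ 49813.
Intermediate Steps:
R(n, G) = √(G² + n²) (R(n, G) = √(G² + n²) + 0 = √(G² + n²))
p(M, m) = 6 - 6/M + M*m² (p(M, m) = (M*m)*m + (6 - 6/M) = M*m² + (6 - 6/M) = 6 - 6/M + M*m²)
(183 + p(13, R(-5, 0)))*97 = (183 + (6 - 6/13 + 13*(√(0² + (-5)²))²))*97 = (183 + (6 - 6*1/13 + 13*(√(0 + 25))²))*97 = (183 + (6 - 6/13 + 13*(√25)²))*97 = (183 + (6 - 6/13 + 13*5²))*97 = (183 + (6 - 6/13 + 13*25))*97 = (183 + (6 - 6/13 + 325))*97 = (183 + 4297/13)*97 = (6676/13)*97 = 647572/13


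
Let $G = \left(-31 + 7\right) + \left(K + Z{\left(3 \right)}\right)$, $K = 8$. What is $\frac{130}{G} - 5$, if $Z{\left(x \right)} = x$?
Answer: $-15$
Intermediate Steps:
$G = -13$ ($G = \left(-31 + 7\right) + \left(8 + 3\right) = -24 + 11 = -13$)
$\frac{130}{G} - 5 = \frac{130}{-13} - 5 = 130 \left(- \frac{1}{13}\right) - 5 = -10 - 5 = -15$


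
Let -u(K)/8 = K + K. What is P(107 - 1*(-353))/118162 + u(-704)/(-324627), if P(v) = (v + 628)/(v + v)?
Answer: -76509089524/2205618095505 ≈ -0.034688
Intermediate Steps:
u(K) = -16*K (u(K) = -8*(K + K) = -16*K)
P(v) = (628 + v)/(2*v) (P(v) = (628 + v)/((2*v)) = (628 + v)*(1/(2*v)) = (628 + v)/(2*v))
P(107 - 1*(-353))/118162 + u(-704)/(-324627) = ((628 + (107 - 1*(-353)))/(2*(107 - 1*(-353))))/118162 - 16*(-704)/(-324627) = ((628 + (107 + 353))/(2*(107 + 353)))*(1/118162) + 11264*(-1/324627) = ((½)*(628 + 460)/460)*(1/118162) - 11264/324627 = ((½)*(1/460)*1088)*(1/118162) - 11264/324627 = (136/115)*(1/118162) - 11264/324627 = 68/6794315 - 11264/324627 = -76509089524/2205618095505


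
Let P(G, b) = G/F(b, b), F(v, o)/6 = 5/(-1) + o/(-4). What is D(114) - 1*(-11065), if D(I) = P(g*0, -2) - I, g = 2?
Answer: 10951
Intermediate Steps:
F(v, o) = -30 - 3*o/2 (F(v, o) = 6*(5/(-1) + o/(-4)) = 6*(5*(-1) + o*(-¼)) = 6*(-5 - o/4) = -30 - 3*o/2)
P(G, b) = G/(-30 - 3*b/2)
D(I) = -I (D(I) = -2*2*0/(60 + 3*(-2)) - I = -2*0/(60 - 6) - I = -2*0/54 - I = -2*0*1/54 - I = 0 - I = -I)
D(114) - 1*(-11065) = -1*114 - 1*(-11065) = -114 + 11065 = 10951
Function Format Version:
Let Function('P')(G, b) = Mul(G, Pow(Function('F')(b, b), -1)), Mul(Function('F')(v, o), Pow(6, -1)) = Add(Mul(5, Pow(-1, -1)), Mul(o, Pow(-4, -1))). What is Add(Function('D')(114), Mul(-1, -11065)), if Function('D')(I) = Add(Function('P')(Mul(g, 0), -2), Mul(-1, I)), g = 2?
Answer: 10951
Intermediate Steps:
Function('F')(v, o) = Add(-30, Mul(Rational(-3, 2), o)) (Function('F')(v, o) = Mul(6, Add(Mul(5, Pow(-1, -1)), Mul(o, Pow(-4, -1)))) = Mul(6, Add(Mul(5, -1), Mul(o, Rational(-1, 4)))) = Mul(6, Add(-5, Mul(Rational(-1, 4), o))) = Add(-30, Mul(Rational(-3, 2), o)))
Function('P')(G, b) = Mul(G, Pow(Add(-30, Mul(Rational(-3, 2), b)), -1))
Function('D')(I) = Mul(-1, I) (Function('D')(I) = Add(Mul(-2, Mul(2, 0), Pow(Add(60, Mul(3, -2)), -1)), Mul(-1, I)) = Add(Mul(-2, 0, Pow(Add(60, -6), -1)), Mul(-1, I)) = Add(Mul(-2, 0, Pow(54, -1)), Mul(-1, I)) = Add(Mul(-2, 0, Rational(1, 54)), Mul(-1, I)) = Add(0, Mul(-1, I)) = Mul(-1, I))
Add(Function('D')(114), Mul(-1, -11065)) = Add(Mul(-1, 114), Mul(-1, -11065)) = Add(-114, 11065) = 10951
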